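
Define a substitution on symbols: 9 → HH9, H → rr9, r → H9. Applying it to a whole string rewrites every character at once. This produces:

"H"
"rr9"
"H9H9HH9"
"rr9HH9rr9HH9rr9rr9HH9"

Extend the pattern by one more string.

Rewriting the 21 symbols of rr9HH9rr9HH9rr9rr9HH9 one by one yields H9 H9 HH9 rr9 rr9 HH9 H9 H9 HH9 rr9 rr9 HH9 H9 H9 HH9 H9 H9 HH9 rr9 rr9 HH9; concatenated:

H9H9HH9rr9rr9HH9H9H9HH9rr9rr9HH9H9H9HH9H9H9HH9rr9rr9HH9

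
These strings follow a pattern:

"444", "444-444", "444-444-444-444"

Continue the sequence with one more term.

Every step duplicates the string with '-' between the halves.
Doubling 444-444-444-444 with '-' between the halves:

444-444-444-444-444-444-444-444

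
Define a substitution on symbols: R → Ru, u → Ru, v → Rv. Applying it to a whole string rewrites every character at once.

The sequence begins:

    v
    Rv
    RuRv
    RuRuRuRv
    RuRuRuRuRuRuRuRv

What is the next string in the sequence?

φ(RuRuRuRuRuRuRuRv) expands symbol-by-symbol to Ru Ru Ru Ru Ru Ru Ru Ru Ru Ru Ru Ru Ru Ru Ru Rv; joining the 16 pieces gives the next term.

RuRuRuRuRuRuRuRuRuRuRuRuRuRuRuRv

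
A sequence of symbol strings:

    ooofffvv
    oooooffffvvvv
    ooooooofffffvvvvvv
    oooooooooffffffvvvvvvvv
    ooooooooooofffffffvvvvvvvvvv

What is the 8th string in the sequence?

oooooooooooooooooffffffffffvvvvvvvvvvvvvvvv

The n-th term is 2n+1 o's then n+2 f's then 2n v's (n = 1, 2, …).
At n = 8 the blocks have lengths 17, 10, 16.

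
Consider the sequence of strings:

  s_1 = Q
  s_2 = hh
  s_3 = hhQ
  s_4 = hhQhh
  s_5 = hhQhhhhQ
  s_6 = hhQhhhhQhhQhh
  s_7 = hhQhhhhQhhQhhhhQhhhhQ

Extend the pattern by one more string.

This is a Fibonacci-style word recurrence s(k) = s(k−1)·s(k−2): e.g. hh·Q = hhQ.
The next term joins hhQhhhhQhhQhhhhQhhhhQ and hhQhhhhQhhQhh.

hhQhhhhQhhQhhhhQhhhhQhhQhhhhQhhQhh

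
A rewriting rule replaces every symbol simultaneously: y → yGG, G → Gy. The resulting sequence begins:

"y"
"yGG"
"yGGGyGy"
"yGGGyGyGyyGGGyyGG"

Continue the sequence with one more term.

yGGGyGyGyyGGGyyGGGyyGGyGGGyGyGyyGGyGGGyGy

φ(yGGGyGyGyyGGGyyGG) expands symbol-by-symbol to yGG Gy Gy Gy yGG Gy yGG Gy yGG yGG Gy Gy Gy yGG yGG Gy Gy; joining the 17 pieces gives the next term.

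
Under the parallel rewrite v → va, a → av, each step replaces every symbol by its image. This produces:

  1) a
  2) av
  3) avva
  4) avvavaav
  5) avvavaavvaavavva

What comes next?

Rewriting the 16 symbols of avvavaavvaavavva one by one yields av va va av va av av va va av av va av va va av; concatenated:

avvavaavvaavavvavaavavvaavvavaav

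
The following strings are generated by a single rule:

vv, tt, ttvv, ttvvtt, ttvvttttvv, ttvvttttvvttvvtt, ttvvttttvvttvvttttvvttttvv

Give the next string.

From term 3 onward, concatenate the last term with the second-to-last: tt·vv = ttvv, ttvv·tt = ttvvtt, …
Continuing: ttvvttttvvttvvttttvvttttvv · ttvvttttvvttvvtt gives term 8.

ttvvttttvvttvvttttvvttttvvttvvttttvvttvvtt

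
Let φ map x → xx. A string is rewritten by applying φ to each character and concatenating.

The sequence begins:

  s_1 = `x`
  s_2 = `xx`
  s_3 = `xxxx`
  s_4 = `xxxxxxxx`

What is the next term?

xxxxxxxxxxxxxxxx

Rewriting each symbol of xxxxxxxx: x→xx, x→xx, x→xx, x→xx, x→xx, x→xx, x→xx, x→xx, which concatenates to xx xx xx xx xx xx xx xx.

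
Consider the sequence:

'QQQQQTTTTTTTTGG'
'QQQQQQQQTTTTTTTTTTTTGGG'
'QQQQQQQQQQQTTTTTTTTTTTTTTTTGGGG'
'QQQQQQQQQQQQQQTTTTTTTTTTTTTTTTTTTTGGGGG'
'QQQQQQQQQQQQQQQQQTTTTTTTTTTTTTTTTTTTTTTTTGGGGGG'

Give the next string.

QQQQQQQQQQQQQQQQQQQQTTTTTTTTTTTTTTTTTTTTTTTTTTTTGGGGGGG

The n-th term is 3n-1 Q's then 4n T's then n G's, where the shown terms are n = 2, 3, 4, 5, 6.
Setting n = 7 gives 20, 28, 7 characters in each block.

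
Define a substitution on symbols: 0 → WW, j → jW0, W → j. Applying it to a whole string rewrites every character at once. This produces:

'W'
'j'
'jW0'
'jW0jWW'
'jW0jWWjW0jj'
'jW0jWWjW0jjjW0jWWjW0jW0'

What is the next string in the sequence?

Replace each of the 23 characters of jW0jWWjW0jjjW0jWWjW0jW0 in place — jW0 j WW jW0 j j jW0 j WW jW0 jW0 jW0 j WW jW0 j j jW0 j WW jW0 j WW — and concatenate.

jW0jWWjW0jjjW0jWWjW0jW0jW0jWWjW0jjjW0jWWjW0jWW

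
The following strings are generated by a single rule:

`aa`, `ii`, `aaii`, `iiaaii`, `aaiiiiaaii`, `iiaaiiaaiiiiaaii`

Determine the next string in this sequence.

aaiiiiaaiiiiaaiiaaiiiiaaii

From term 3 onward, concatenate the second-to-last term with the last: aa·ii = aaii, ii·aaii = iiaaii, …
Continuing: aaiiiiaaii · iiaaiiaaiiiiaaii gives term 7.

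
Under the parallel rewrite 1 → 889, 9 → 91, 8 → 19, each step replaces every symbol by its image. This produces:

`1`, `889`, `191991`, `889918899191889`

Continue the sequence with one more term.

φ(889918899191889) expands symbol-by-symbol to 19 19 91 91 889 19 19 91 91 889 91 889 19 19 91; joining the 15 pieces gives the next term.

191991918891919919188991889191991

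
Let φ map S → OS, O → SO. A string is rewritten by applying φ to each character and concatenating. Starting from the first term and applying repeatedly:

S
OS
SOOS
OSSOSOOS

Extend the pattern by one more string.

Rewriting each symbol of OSSOSOOS: O→SO, S→OS, S→OS, O→SO, S→OS, O→SO, O→SO, S→OS, which concatenates to SO OS OS SO OS SO SO OS.

SOOSOSSOOSSOSOOS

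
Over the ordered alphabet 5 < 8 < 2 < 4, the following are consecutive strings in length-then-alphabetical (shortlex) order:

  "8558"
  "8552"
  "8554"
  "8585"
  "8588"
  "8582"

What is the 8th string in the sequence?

8525

Advancing 2 positions from 8582 through 8582 → 8584 reaches term 8.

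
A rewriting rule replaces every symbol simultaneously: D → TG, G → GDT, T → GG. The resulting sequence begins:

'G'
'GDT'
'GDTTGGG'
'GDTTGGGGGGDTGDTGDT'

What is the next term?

Rewriting the 18 symbols of GDTTGGGGGGDTGDTGDT one by one yields GDT TG GG GG GDT GDT GDT GDT GDT GDT TG GG GDT TG GG GDT TG GG; concatenated:

GDTTGGGGGGDTGDTGDTGDTGDTGDTTGGGGDTTGGGGDTTGGG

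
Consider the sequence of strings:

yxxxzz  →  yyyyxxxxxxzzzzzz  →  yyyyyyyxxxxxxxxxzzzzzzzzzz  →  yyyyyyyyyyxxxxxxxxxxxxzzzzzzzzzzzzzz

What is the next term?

The n-th term is 3n-2 y's then 3n x's then 4n-2 z's (n = 1, 2, …).
For the next term, n = 5, so the run lengths are 13, 15, 18.

yyyyyyyyyyyyyxxxxxxxxxxxxxxxzzzzzzzzzzzzzzzzzz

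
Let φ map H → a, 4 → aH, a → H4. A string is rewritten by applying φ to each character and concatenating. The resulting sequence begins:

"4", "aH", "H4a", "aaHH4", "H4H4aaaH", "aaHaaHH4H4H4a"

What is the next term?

H4H4aH4H4aaaHaaHaaHH4

Replace each of the 13 characters of aaHaaHH4H4H4a in place — H4 H4 a H4 H4 a a aH a aH a aH H4 — and concatenate.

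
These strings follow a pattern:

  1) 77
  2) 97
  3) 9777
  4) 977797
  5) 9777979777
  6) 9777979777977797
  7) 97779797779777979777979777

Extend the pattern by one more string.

977797977797779797779797779777979777977797

Each term (from the third on) is the previous term followed by the one before it: term 3 = 97·77 = 9777.
So term 8 is 97779797779777979777979777·9777979777977797.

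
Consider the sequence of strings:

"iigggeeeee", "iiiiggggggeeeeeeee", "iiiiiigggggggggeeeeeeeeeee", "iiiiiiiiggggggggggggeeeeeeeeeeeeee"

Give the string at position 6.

iiiiiiiiiiiiggggggggggggggggggeeeeeeeeeeeeeeeeeeee

Term n consists of 2n i's, followed by 3n g's, followed by 3n+2 e's (n = 1, 2, …).
At n = 6 the blocks have lengths 12, 18, 20.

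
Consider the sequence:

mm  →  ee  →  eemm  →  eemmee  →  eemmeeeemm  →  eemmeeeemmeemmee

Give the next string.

This is a Fibonacci-style word recurrence s(k) = s(k−1)·s(k−2): e.g. ee·mm = eemm.
So term 7 is eemmeeeemmeemmee·eemmeeeemm.

eemmeeeemmeemmeeeemmeeeemm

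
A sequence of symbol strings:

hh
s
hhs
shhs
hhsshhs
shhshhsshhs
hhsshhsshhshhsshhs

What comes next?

shhshhsshhshhsshhsshhshhsshhs

Each term (from the third on) is the two preceding terms concatenated in order: term 3 = hh·s = hhs.
The next term joins shhshhsshhs and hhsshhsshhshhsshhs.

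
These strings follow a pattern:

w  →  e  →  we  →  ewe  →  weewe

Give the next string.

eweweewe

Each term (from the third on) is the two preceding terms concatenated in order: term 3 = w·e = we.
The next term joins ewe and weewe.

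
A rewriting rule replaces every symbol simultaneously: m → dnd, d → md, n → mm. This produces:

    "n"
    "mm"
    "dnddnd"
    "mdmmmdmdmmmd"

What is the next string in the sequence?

dndmddnddnddndmddndmddnddnddndmd

Apply φ to mdmmmdmdmmmd symbol by symbol: m→dnd, d→md, m→dnd, m→dnd, m→dnd, d→md, m→dnd, d→md, m→dnd, m→dnd, m→dnd, d→md; joined: dnd md dnd dnd dnd md dnd md dnd dnd dnd md.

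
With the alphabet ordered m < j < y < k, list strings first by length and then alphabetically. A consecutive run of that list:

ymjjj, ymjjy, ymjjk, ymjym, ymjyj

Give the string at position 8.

Stepping forward 3 times from ymjyj: ymjyj → ymjyy → ymjyk, then the target.

ymjkm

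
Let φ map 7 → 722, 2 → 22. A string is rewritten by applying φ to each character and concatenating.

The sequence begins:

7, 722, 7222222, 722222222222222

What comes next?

Replace each of the 15 characters of 722222222222222 in place — 722 22 22 22 22 22 22 22 22 22 22 22 22 22 22 — and concatenate.

7222222222222222222222222222222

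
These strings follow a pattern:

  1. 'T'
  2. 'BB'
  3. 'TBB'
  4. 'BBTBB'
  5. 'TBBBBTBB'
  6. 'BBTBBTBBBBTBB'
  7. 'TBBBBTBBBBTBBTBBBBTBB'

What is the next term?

BBTBBTBBBBTBBTBBBBTBBBBTBBTBBBBTBB

From term 3 onward, concatenate the second-to-last term with the last: T·BB = TBB, BB·TBB = BBTBB, …
Continuing: BBTBBTBBBBTBB · TBBBBTBBBBTBBTBBBBTBB gives term 8.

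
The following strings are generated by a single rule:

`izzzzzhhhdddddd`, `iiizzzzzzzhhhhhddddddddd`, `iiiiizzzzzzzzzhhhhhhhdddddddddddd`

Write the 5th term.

iiiiiiiiizzzzzzzzzzzzzhhhhhhhhhhhdddddddddddddddddd

Each string has the form i^{2n-1} z^{2n+3} h^{2n+1} d^{3n+3} (n = 1, 2, …).
For term 5, n = 5, so the run lengths are 9, 13, 11, 18.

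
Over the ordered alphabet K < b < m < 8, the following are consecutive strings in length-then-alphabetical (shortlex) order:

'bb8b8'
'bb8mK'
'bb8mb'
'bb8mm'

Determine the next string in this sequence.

bb8m8

Treat bb8mm as a base-4 numeral over the given alphabet and add one, carrying through any trailing 8's.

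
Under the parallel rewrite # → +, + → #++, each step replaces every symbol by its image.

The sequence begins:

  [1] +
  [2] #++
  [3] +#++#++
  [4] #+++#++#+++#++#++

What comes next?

+#++#++#+++#++#+++#++#++#+++#++#+++#++#++

Replace each of the 17 characters of #+++#++#+++#++#++ in place — + #++ #++ #++ + #++ #++ + #++ #++ #++ + #++ #++ + #++ #++ — and concatenate.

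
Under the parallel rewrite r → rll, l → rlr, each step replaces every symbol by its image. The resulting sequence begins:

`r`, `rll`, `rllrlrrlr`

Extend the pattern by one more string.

Apply φ to rllrlrrlr symbol by symbol: r→rll, l→rlr, l→rlr, r→rll, l→rlr, r→rll, r→rll, l→rlr, r→rll; joined: rll rlr rlr rll rlr rll rll rlr rll.

rllrlrrlrrllrlrrllrllrlrrll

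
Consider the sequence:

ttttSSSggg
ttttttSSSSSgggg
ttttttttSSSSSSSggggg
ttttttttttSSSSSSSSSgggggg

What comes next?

Each string has the form t^{2n} S^{2n-1} g^{n+1}, where the shown terms are n = 2, 3, 4, 5.
Setting n = 6 gives 12, 11, 7 characters in each block.

ttttttttttttSSSSSSSSSSSggggggg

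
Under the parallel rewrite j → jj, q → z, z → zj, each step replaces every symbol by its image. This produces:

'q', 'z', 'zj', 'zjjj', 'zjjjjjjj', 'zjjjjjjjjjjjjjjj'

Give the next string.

zjjjjjjjjjjjjjjjjjjjjjjjjjjjjjjj

Replace each of the 16 characters of zjjjjjjjjjjjjjjj in place — zj jj jj jj jj jj jj jj jj jj jj jj jj jj jj jj — and concatenate.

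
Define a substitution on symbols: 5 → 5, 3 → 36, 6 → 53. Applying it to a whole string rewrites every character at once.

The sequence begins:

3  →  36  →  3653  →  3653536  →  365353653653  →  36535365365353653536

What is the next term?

Applying the rule to each of the 20 symbols of 36535365365353653536 gives the pieces 36 53 5 36 5 36 53 5 36 53 5 36 5 36 53 5 36 5 36 53, which concatenate to the answer.

365353653653536535365365353653653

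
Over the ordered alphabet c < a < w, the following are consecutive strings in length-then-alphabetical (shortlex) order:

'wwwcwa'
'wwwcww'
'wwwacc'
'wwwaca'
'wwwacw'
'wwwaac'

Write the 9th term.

Continuing the enumeration 3 steps past wwwaac: wwwaac → wwwaaa → wwwaaw → (answer).

wwwawc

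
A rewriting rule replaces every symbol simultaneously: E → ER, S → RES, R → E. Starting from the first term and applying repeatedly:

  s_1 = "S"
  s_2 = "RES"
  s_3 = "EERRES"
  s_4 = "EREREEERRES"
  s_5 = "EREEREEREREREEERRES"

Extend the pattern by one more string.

Rewriting the 19 symbols of EREEREEREREREEERRES one by one yields ER E ER ER E ER ER E ER E ER E ER ER ER E E ER RES; concatenated:

EREEREREEREREEREEREEREREREEERRES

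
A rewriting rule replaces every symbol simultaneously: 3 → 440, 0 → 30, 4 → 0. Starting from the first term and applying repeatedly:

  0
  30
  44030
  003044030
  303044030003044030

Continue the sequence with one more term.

Rewriting the 18 symbols of 303044030003044030 one by one yields 440 30 440 30 0 0 30 440 30 30 30 440 30 0 0 30 440 30; concatenated:

4403044030003044030303044030003044030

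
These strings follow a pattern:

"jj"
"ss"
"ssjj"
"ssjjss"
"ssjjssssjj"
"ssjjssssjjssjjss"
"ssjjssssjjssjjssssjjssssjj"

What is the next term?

Each term (from the third on) is the previous term followed by the one before it: term 3 = ss·jj = ssjj.
So term 8 is ssjjssssjjssjjssssjjssssjj·ssjjssssjjssjjss.

ssjjssssjjssjjssssjjssssjjssjjssssjjssjjss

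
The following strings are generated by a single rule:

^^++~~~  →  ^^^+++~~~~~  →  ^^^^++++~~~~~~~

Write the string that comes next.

The n-th term is n+1 ^'s then n+1 +'s then 2n+1 ~'s (n = 1, 2, …).
At n = 4 the blocks have lengths 5, 5, 9.

^^^^^+++++~~~~~~~~~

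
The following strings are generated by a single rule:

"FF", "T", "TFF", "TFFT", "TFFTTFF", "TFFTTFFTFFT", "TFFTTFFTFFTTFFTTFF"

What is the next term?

From term 3 onward, concatenate the last term with the second-to-last: T·FF = TFF, TFF·T = TFFT, …
The next term joins TFFTTFFTFFTTFFTTFF and TFFTTFFTFFT.

TFFTTFFTFFTTFFTTFFTFFTTFFTFFT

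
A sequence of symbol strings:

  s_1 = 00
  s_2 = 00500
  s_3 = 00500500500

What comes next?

00500500500500500500500

Every step duplicates the string with '5' between the halves.
One more doubling of 00500500500 gives the answer.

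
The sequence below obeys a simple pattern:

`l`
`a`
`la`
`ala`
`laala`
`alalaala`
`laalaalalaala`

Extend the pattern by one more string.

alalaalalaalaalalaala

From term 3 onward, concatenate the second-to-last term with the last: l·a = la, a·la = ala, …
So term 8 is alalaala·laalaalalaala.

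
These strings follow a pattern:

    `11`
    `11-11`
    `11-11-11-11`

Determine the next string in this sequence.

Each string is two copies of the previous one joined by '-'.
Doubling 11-11-11-11 with '-' between the halves:

11-11-11-11-11-11-11-11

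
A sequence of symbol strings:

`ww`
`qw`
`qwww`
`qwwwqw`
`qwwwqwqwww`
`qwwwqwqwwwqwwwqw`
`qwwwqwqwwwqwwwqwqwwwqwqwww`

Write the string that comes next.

This is a Fibonacci-style word recurrence s(k) = s(k−1)·s(k−2): e.g. qw·ww = qwww.
So term 8 is qwwwqwqwwwqwwwqwqwwwqwqwww·qwwwqwqwwwqwwwqw.

qwwwqwqwwwqwwwqwqwwwqwqwwwqwwwqwqwwwqwwwqw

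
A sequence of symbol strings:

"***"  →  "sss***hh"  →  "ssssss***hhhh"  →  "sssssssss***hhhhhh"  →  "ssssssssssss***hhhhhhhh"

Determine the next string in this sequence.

sssssssssssssss***hhhhhhhhhh

Each term wraps the previous one in sss on the left and hh on the right.
One more step from ssssssssssss***hhhhhhhh gives the answer.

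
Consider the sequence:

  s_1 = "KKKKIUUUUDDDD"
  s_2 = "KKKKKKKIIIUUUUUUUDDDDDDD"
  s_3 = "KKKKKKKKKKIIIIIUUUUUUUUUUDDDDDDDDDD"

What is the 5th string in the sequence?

KKKKKKKKKKKKKKKKIIIIIIIIIUUUUUUUUUUUUUUUUDDDDDDDDDDDDDDDD

Term n consists of 3n+1 K's, followed by 2n-1 I's, followed by 3n+1 U's, followed by 3n+1 D's (n = 1, 2, …).
For term 5, n = 5, so the run lengths are 16, 9, 16, 16.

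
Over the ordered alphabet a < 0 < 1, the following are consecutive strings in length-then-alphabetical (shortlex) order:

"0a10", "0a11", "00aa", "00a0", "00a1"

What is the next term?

Treat 00a1 as a base-3 numeral over the given alphabet and add one, carrying through any trailing 1's.

000a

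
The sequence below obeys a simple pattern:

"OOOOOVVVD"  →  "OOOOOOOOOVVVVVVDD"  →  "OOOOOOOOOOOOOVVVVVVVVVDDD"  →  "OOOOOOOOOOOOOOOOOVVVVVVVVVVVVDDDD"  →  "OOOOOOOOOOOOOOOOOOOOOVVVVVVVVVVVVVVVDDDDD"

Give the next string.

OOOOOOOOOOOOOOOOOOOOOOOOOVVVVVVVVVVVVVVVVVVDDDDDD

Each string has the form O^{4n+1} V^{3n} D^{n} (n = 1, 2, …).
For the next term, n = 6, so the run lengths are 25, 18, 6.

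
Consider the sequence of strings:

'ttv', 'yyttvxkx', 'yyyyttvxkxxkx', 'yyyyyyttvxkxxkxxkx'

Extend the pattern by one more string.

s(k+1) = yy·s(k)·xkx, so each term gains yy as a prefix and xkx as a suffix.
Applying this once more to yyyyyyttvxkxxkxxkx:

yyyyyyyyttvxkxxkxxkxxkx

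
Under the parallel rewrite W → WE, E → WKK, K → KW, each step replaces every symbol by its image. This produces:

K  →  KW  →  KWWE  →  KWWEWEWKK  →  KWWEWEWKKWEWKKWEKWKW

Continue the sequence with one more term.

KWWEWEWKKWEWKKWEKWKWWEWKKWEKWKWWEWKKKWWEKWWE

φ(KWWEWEWKKWEWKKWEKWKW) expands symbol-by-symbol to KW WE WE WKK WE WKK WE KW KW WE WKK WE KW KW WE WKK KW WE KW WE; joining the 20 pieces gives the next term.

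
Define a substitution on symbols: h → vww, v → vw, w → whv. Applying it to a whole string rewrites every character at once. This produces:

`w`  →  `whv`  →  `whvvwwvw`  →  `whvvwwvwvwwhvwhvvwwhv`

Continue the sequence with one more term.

whvvwwvwvwwhvwhvvwwhvvwwhvwhvvwwvwwhvvwwvwvwwhvwhvvwwvw

φ(whvvwwvwvwwhvwhvvwwhv) expands symbol-by-symbol to whv vww vw vw whv whv vw whv vw whv whv vww vw whv vww vw vw whv whv vww vw; joining the 21 pieces gives the next term.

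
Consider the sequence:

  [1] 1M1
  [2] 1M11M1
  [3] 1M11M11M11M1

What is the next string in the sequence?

1M11M11M11M11M11M11M11M1

s(k+1) = s(k)·s(k) — each term doubles the last.
One more doubling of 1M11M11M11M1 gives the answer.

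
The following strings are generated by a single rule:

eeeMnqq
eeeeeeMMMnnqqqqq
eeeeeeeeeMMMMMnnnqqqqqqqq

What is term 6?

Term n consists of 3n e's, followed by 2n-1 M's, followed by n n's, followed by 3n-1 q's (n = 1, 2, …).
At n = 6 the blocks have lengths 18, 11, 6, 17.

eeeeeeeeeeeeeeeeeeMMMMMMMMMMMnnnnnnqqqqqqqqqqqqqqqqq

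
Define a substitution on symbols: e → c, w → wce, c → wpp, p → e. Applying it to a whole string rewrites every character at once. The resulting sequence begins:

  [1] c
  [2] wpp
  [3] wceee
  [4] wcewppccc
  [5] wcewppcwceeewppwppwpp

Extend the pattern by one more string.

wcewppcwceeewppwcewppcccwceeewceeewceee

Applying the rule to each of the 21 symbols of wcewppcwceeewppwppwpp gives the pieces wce wpp c wce e e wpp wce wpp c c c wce e e wce e e wce e e, which concatenate to the answer.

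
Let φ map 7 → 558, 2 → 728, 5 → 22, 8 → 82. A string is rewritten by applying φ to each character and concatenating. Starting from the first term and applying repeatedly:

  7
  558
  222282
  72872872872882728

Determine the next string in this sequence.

558728825587288255872882558728828272855872882

φ(72872872872882728) expands symbol-by-symbol to 558 728 82 558 728 82 558 728 82 558 728 82 82 728 558 728 82; joining the 17 pieces gives the next term.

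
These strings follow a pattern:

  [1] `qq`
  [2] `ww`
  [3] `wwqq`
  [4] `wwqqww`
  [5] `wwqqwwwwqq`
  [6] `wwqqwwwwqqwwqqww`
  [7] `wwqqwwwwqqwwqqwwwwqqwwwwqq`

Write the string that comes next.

wwqqwwwwqqwwqqwwwwqqwwwwqqwwqqwwwwqqwwqqww

Each term (from the third on) is the previous term followed by the one before it: term 3 = ww·qq = wwqq.
Continuing: wwqqwwwwqqwwqqwwwwqqwwwwqq · wwqqwwwwqqwwqqww gives term 8.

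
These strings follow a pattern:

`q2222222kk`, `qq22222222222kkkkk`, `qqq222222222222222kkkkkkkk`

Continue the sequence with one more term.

Each string has the form q^{n} 2^{4n+3} k^{3n-1} (n = 1, 2, …).
For the next term, n = 4, so the run lengths are 4, 19, 11.

qqqq2222222222222222222kkkkkkkkkkk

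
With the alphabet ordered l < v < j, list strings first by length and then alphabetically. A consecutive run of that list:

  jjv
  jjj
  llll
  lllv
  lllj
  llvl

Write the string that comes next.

llvv

Treat llvl as a base-3 numeral over the given alphabet and add one, carrying through any trailing j's.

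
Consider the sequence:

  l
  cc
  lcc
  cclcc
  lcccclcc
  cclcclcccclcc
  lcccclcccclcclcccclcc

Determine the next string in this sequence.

cclcclcccclcclcccclcccclcclcccclcc

Each term (from the third on) is the two preceding terms concatenated in order: term 3 = l·cc = lcc.
So term 8 is cclcclcccclcc·lcccclcccclcclcccclcc.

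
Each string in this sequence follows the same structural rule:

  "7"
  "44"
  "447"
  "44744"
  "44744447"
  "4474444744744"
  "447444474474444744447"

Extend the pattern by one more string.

4474444744744447444474474444744744

This is a Fibonacci-style word recurrence s(k) = s(k−1)·s(k−2): e.g. 44·7 = 447.
So term 8 is 447444474474444744447·4474444744744.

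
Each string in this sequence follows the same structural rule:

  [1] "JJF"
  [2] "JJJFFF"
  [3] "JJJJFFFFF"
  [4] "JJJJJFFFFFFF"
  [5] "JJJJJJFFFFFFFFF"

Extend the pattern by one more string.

Reading off run lengths: J runs 2, 3, 4, 5, 6; F runs 1, 3, 5, 7, 9 — each is linear in n (n = 1, 2, …).
For the next term, n = 6, so the run lengths are 7, 11.

JJJJJJJFFFFFFFFFFF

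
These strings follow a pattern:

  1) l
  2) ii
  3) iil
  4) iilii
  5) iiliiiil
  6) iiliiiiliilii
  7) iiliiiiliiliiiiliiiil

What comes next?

Each term (from the third on) is the previous term followed by the one before it: term 3 = ii·l = iil.
The next term joins iiliiiiliiliiiiliiiil and iiliiiiliilii.

iiliiiiliiliiiiliiiiliiliiiiliilii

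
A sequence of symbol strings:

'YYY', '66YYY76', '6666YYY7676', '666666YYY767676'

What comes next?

s(k+1) = 66·s(k)·76, so each term gains 66 as a prefix and 76 as a suffix.
One more step from 666666YYY767676 gives the answer.

66666666YYY76767676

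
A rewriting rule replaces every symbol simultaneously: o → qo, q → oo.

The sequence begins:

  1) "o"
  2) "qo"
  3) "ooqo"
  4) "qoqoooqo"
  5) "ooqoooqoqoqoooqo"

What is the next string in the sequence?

qoqoooqoqoqoooqoooqoooqoqoqoooqo

Applying the rule to each of the 16 symbols of ooqoooqoqoqoooqo gives the pieces qo qo oo qo qo qo oo qo oo qo oo qo qo qo oo qo, which concatenate to the answer.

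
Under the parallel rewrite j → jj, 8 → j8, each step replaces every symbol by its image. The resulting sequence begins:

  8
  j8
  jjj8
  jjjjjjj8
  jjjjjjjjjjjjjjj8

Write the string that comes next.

Replace each of the 16 characters of jjjjjjjjjjjjjjj8 in place — jj jj jj jj jj jj jj jj jj jj jj jj jj jj jj j8 — and concatenate.

jjjjjjjjjjjjjjjjjjjjjjjjjjjjjjj8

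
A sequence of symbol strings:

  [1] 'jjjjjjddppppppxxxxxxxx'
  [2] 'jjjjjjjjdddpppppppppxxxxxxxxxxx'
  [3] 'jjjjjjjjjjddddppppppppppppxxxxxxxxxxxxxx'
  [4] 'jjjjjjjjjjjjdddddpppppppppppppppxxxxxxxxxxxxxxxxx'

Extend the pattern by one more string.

Each string has the form j^{2n+2} d^{n} p^{3n} x^{3n+2}, where the shown terms are n = 2, 3, 4, 5.
Setting n = 6 gives 14, 6, 18, 20 characters in each block.

jjjjjjjjjjjjjjddddddppppppppppppppppppxxxxxxxxxxxxxxxxxxxx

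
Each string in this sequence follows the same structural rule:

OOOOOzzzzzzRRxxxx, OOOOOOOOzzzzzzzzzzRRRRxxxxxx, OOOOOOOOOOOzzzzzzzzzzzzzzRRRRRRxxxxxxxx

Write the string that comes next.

Term n consists of 3n-1 O's, followed by 4n-2 z's, followed by 2n-2 R's, followed by 2n x's, where the shown terms are n = 2, 3, 4.
Setting n = 5 gives 14, 18, 8, 10 characters in each block.

OOOOOOOOOOOOOOzzzzzzzzzzzzzzzzzzRRRRRRRRxxxxxxxxxx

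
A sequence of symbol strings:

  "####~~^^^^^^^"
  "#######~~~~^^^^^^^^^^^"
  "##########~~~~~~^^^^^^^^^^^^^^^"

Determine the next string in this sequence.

#############~~~~~~~~^^^^^^^^^^^^^^^^^^^

Term n consists of 3n+1 #'s, followed by 2n ~'s, followed by 4n+3 ^'s (n = 1, 2, …).
For the next term, n = 4, so the run lengths are 13, 8, 19.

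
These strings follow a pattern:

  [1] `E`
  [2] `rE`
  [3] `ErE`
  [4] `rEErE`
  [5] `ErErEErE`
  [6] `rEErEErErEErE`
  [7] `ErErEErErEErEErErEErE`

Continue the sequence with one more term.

rEErEErErEErEErErEErErEErEErErEErE

This is a Fibonacci-style word recurrence s(k) = s(k−2)·s(k−1): e.g. E·rE = ErE.
So term 8 is rEErEErErEErE·ErErEErErEErEErErEErE.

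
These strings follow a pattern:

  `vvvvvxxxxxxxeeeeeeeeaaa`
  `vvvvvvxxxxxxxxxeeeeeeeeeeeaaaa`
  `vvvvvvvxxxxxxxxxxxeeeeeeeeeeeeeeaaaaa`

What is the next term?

The n-th term is n+2 v's then 2n+1 x's then 3n-1 e's then n a's, where the shown terms are n = 3, 4, 5.
Setting n = 6 gives 8, 13, 17, 6 characters in each block.

vvvvvvvvxxxxxxxxxxxxxeeeeeeeeeeeeeeeeeaaaaaa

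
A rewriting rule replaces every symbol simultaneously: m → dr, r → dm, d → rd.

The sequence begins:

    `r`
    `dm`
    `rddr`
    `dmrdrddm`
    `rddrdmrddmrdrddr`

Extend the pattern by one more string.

dmrdrddmrddrdmrdrddrdmrddmrdrddm

Applying the rule to each of the 16 symbols of rddrdmrddmrdrddr gives the pieces dm rd rd dm rd dr dm rd rd dr dm rd dm rd rd dm, which concatenate to the answer.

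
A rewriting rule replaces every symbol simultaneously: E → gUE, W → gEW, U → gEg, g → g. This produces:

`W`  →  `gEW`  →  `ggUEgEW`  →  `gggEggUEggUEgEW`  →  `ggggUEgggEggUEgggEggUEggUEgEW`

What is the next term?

Rewriting the 29 symbols of ggggUEgggEggUEgggEggUEggUEgEW one by one yields g g g g gEg gUE g g g gUE g g gEg gUE g g g gUE g g gEg gUE g g gEg gUE g gUE gEW; concatenated:

gggggEggUEggggUEgggEggUEggggUEgggEggUEgggEggUEggUEgEW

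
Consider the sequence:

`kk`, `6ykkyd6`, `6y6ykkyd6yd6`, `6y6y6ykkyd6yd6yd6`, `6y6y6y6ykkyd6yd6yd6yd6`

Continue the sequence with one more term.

Each term wraps the previous one in 6y on the left and yd6 on the right.
Applying this once more to 6y6y6y6ykkyd6yd6yd6yd6:

6y6y6y6y6ykkyd6yd6yd6yd6yd6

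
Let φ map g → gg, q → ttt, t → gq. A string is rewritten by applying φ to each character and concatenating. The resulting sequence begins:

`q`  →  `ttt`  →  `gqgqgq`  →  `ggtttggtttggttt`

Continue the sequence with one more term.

φ(ggtttggtttggttt) expands symbol-by-symbol to gg gg gq gq gq gg gg gq gq gq gg gg gq gq gq; joining the 15 pieces gives the next term.

gggggqgqgqgggggqgqgqgggggqgqgq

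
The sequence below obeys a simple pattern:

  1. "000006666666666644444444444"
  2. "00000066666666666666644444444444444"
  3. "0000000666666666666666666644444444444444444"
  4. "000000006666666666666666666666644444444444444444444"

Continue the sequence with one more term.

00000000066666666666666666666666666644444444444444444444444

Term n consists of n+2 0's, followed by 4n-1 6's, followed by 3n+2 4's, where the shown terms are n = 3, 4, 5, 6.
At n = 7 the blocks have lengths 9, 27, 23.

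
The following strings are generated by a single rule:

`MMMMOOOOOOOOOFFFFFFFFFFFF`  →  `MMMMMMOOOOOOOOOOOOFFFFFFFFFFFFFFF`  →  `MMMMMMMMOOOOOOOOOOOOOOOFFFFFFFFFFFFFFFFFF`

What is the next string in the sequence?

MMMMMMMMMMOOOOOOOOOOOOOOOOOOFFFFFFFFFFFFFFFFFFFFF

The n-th term is 2n-2 M's then 3n O's then 3n+3 F's, where the shown terms are n = 3, 4, 5.
Setting n = 6 gives 10, 18, 21 characters in each block.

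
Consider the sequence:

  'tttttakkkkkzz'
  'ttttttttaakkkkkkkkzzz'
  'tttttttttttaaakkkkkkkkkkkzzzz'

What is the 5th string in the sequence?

tttttttttttttttttaaaaakkkkkkkkkkkkkkkkkzzzzzz

Term n consists of 3n-1 t's, followed by n-1 a's, followed by 3n-1 k's, followed by n z's, where the shown terms are n = 2, 3, 4.
Setting n = 6 gives 17, 5, 17, 6 characters in each block.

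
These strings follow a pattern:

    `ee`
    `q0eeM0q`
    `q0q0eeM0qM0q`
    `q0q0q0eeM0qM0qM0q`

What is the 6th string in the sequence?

Each term wraps the previous one in q0 on the left and M0q on the right.
From q0q0q0eeM0qM0qM0q, 2 further steps: q0q0q0eeM0qM0qM0q → q0q0q0q0eeM0qM0qM0qM0q → (answer).

q0q0q0q0q0eeM0qM0qM0qM0qM0q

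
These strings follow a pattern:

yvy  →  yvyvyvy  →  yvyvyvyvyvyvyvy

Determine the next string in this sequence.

Each string is two copies of the previous one joined by 'v'.
Doubling yvyvyvyvyvyvyvy with 'v' between the halves:

yvyvyvyvyvyvyvyvyvyvyvyvyvyvyvy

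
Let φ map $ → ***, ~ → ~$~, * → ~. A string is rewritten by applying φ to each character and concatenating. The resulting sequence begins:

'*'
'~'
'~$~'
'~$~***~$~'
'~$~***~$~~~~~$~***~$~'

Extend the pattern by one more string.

Replace each of the 21 characters of ~$~***~$~~~~~$~***~$~ in place — ~$~ *** ~$~ ~ ~ ~ ~$~ *** ~$~ ~$~ ~$~ ~$~ ~$~ *** ~$~ ~ ~ ~ ~$~ *** ~$~ — and concatenate.

~$~***~$~~~~~$~***~$~~$~~$~~$~~$~***~$~~~~~$~***~$~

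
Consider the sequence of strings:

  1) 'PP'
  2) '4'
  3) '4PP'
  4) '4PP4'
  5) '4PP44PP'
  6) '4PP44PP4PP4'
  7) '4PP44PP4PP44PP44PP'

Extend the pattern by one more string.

This is a Fibonacci-style word recurrence s(k) = s(k−1)·s(k−2): e.g. 4·PP = 4PP.
The next term joins 4PP44PP4PP44PP44PP and 4PP44PP4PP4.

4PP44PP4PP44PP44PP4PP44PP4PP4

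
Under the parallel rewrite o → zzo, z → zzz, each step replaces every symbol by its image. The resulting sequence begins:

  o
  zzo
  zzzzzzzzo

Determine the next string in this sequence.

zzzzzzzzzzzzzzzzzzzzzzzzzzo

Apply φ to zzzzzzzzo symbol by symbol: z→zzz, z→zzz, z→zzz, z→zzz, z→zzz, z→zzz, z→zzz, z→zzz, o→zzo; joined: zzz zzz zzz zzz zzz zzz zzz zzz zzo.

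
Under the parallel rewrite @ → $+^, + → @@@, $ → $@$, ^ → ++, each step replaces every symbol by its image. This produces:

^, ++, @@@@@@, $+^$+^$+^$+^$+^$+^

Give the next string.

Applying the rule to each of the 18 symbols of $+^$+^$+^$+^$+^$+^ gives the pieces $@$ @@@ ++ $@$ @@@ ++ $@$ @@@ ++ $@$ @@@ ++ $@$ @@@ ++ $@$ @@@ ++, which concatenate to the answer.

$@$@@@++$@$@@@++$@$@@@++$@$@@@++$@$@@@++$@$@@@++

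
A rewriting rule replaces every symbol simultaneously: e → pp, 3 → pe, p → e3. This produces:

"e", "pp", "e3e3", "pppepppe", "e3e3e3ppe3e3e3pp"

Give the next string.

Applying the rule to each of the 16 symbols of e3e3e3ppe3e3e3pp gives the pieces pp pe pp pe pp pe e3 e3 pp pe pp pe pp pe e3 e3, which concatenate to the answer.

pppepppepppee3e3pppepppepppee3e3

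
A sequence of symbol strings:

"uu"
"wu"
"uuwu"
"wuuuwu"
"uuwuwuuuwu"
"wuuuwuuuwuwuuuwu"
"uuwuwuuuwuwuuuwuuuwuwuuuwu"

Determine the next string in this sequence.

wuuuwuuuwuwuuuwuuuwuwuuuwuwuuuwuuuwuwuuuwu

This is a Fibonacci-style word recurrence s(k) = s(k−2)·s(k−1): e.g. uu·wu = uuwu.
The next term joins wuuuwuuuwuwuuuwu and uuwuwuuuwuwuuuwuuuwuwuuuwu.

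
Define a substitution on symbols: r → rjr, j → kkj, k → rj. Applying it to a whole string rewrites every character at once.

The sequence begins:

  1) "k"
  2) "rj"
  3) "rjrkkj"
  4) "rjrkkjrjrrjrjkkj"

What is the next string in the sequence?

φ(rjrkkjrjrrjrjkkj) expands symbol-by-symbol to rjr kkj rjr rj rj kkj rjr kkj rjr rjr kkj rjr kkj rj rj kkj; joining the 16 pieces gives the next term.

rjrkkjrjrrjrjkkjrjrkkjrjrrjrkkjrjrkkjrjrjkkj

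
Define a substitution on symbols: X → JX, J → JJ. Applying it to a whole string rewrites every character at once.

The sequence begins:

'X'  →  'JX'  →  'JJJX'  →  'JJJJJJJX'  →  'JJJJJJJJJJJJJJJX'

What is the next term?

Applying the rule to each of the 16 symbols of JJJJJJJJJJJJJJJX gives the pieces JJ JJ JJ JJ JJ JJ JJ JJ JJ JJ JJ JJ JJ JJ JJ JX, which concatenate to the answer.

JJJJJJJJJJJJJJJJJJJJJJJJJJJJJJJX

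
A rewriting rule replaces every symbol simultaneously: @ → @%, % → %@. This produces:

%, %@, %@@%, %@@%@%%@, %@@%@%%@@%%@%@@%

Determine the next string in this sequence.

%@@%@%%@@%%@%@@%@%%@%@@%%@@%@%%@

Replace each of the 16 characters of %@@%@%%@@%%@%@@% in place — %@ @% @% %@ @% %@ %@ @% @% %@ %@ @% %@ @% @% %@ — and concatenate.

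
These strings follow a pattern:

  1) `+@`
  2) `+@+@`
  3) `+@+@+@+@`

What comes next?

Every step duplicates the string.
Doubling +@+@+@+@:

+@+@+@+@+@+@+@+@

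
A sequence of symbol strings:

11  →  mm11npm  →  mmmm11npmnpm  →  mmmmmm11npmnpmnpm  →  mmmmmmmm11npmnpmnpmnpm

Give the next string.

Each term wraps the previous one in mm on the left and npm on the right.
Applying this once more to mmmmmmmm11npmnpmnpmnpm:

mmmmmmmmmm11npmnpmnpmnpmnpm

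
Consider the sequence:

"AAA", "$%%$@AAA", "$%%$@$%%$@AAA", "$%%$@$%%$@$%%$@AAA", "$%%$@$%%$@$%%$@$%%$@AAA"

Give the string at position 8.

Each term is the previous one with $%%$@ prepended.
From $%%$@$%%$@$%%$@$%%$@AAA, 3 further steps: $%%$@$%%$@$%%$@$%%$@AAA → $%%$@$%%$@$%%$@$%%$@$%%$@AAA → $%%$@$%%$@$%%$@$%%$@$%%$@$%%$@AAA → (answer).

$%%$@$%%$@$%%$@$%%$@$%%$@$%%$@$%%$@AAA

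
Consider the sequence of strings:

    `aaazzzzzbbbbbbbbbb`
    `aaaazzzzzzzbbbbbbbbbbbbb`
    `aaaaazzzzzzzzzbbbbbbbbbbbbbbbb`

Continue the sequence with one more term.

Term n consists of n a's, followed by 2n-1 z's, followed by 3n+1 b's, where the shown terms are n = 3, 4, 5.
At n = 6 the blocks have lengths 6, 11, 19.

aaaaaazzzzzzzzzzzbbbbbbbbbbbbbbbbbbb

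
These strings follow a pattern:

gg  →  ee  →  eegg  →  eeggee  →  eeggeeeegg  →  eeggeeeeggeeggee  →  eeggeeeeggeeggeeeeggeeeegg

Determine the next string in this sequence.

eeggeeeeggeeggeeeeggeeeeggeeggeeeeggeeggee

Each term (from the third on) is the previous term followed by the one before it: term 3 = ee·gg = eegg.
The next term joins eeggeeeeggeeggeeeeggeeeegg and eeggeeeeggeeggee.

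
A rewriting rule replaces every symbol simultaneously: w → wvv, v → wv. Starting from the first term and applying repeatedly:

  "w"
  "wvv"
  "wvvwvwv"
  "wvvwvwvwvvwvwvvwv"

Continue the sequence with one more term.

wvvwvwvwvvwvwvvwvwvvwvwvwvvwvwvvwvwvwvvwv

Applying the rule to each of the 17 symbols of wvvwvwvwvvwvwvvwv gives the pieces wvv wv wv wvv wv wvv wv wvv wv wv wvv wv wvv wv wv wvv wv, which concatenate to the answer.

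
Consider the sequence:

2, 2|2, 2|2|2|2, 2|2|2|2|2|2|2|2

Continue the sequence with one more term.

2|2|2|2|2|2|2|2|2|2|2|2|2|2|2|2

s(k+1) = s(k)·|·s(k) — each term doubles the last with '|' between the halves.
So the next term is two copies of 2|2|2|2|2|2|2|2 with '|' between the halves.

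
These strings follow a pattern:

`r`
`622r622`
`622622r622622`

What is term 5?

622622622622r622622622622

s(k+1) = 622·s(k)·622, so each term gains 622 as a prefix and 622 as a suffix.
From 622622r622622, 2 further steps: 622622r622622 → 622622622r622622622 → (answer).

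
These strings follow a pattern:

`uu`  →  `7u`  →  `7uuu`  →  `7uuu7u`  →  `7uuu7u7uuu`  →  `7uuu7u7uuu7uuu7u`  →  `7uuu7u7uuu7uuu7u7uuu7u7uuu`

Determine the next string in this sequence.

Each term (from the third on) is the previous term followed by the one before it: term 3 = 7u·uu = 7uuu.
The next term joins 7uuu7u7uuu7uuu7u7uuu7u7uuu and 7uuu7u7uuu7uuu7u.

7uuu7u7uuu7uuu7u7uuu7u7uuu7uuu7u7uuu7uuu7u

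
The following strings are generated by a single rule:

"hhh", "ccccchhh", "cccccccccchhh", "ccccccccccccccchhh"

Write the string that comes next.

cccccccccccccccccccchhh

Each term is the previous one with ccccc prepended.
So the next term is ccccc·ccccccccccccccchhh.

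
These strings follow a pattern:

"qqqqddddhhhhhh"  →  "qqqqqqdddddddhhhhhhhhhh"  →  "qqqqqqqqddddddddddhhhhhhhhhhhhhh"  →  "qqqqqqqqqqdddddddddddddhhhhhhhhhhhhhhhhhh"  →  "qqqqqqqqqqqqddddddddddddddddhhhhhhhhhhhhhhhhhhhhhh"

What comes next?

Each string has the form q^{2n+2} d^{3n+1} h^{4n+2} (n = 1, 2, …).
For the next term, n = 6, so the run lengths are 14, 19, 26.

qqqqqqqqqqqqqqdddddddddddddddddddhhhhhhhhhhhhhhhhhhhhhhhhhh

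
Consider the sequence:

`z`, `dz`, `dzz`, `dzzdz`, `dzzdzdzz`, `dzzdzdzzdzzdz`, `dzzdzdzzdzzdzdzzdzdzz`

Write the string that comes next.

dzzdzdzzdzzdzdzzdzdzzdzzdzdzzdzzdz

Each term (from the third on) is the previous term followed by the one before it: term 3 = dz·z = dzz.
The next term joins dzzdzdzzdzzdzdzzdzdzz and dzzdzdzzdzzdz.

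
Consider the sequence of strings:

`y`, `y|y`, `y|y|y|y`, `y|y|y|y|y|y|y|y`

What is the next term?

Every step duplicates the string with '|' between the halves.
Doubling y|y|y|y|y|y|y|y with '|' between the halves:

y|y|y|y|y|y|y|y|y|y|y|y|y|y|y|y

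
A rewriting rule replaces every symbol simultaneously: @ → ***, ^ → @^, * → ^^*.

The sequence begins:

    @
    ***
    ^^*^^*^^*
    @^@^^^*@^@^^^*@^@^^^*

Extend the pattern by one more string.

***@^***@^@^@^^^****@^***@^@^@^^^****@^***@^@^@^^^*

φ(@^@^^^*@^@^^^*@^@^^^*) expands symbol-by-symbol to *** @^ *** @^ @^ @^ ^^* *** @^ *** @^ @^ @^ ^^* *** @^ *** @^ @^ @^ ^^*; joining the 21 pieces gives the next term.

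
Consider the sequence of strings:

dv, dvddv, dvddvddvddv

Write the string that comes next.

dvddvddvddvddvddvddvddv

s(k+1) = s(k)·d·s(k) — each term doubles the last with 'd' between the halves.
So the next term is two copies of dvddvddvddv with 'd' between the halves.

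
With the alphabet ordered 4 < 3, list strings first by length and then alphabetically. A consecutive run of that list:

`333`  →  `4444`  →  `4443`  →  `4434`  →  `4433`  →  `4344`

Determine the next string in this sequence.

Find the rightmost character of 4344 below 3, bump it to the next letter, and reset everything to its right to 4.

4343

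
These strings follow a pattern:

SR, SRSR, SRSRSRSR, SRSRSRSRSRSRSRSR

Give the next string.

Every step duplicates the string.
Doubling SRSRSRSRSRSRSRSR:

SRSRSRSRSRSRSRSRSRSRSRSRSRSRSRSR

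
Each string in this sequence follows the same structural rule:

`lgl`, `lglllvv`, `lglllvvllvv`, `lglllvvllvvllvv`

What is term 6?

Every step adds llvv to the end: s(k+1) = s(k)·llvv.
From lglllvvllvvllvv, 2 further steps: lglllvvllvvllvv → lglllvvllvvllvvllvv → (answer).

lglllvvllvvllvvllvvllvv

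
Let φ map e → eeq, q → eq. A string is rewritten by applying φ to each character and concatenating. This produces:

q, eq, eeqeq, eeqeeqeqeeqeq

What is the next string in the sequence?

eeqeeqeqeeqeeqeqeeqeqeeqeeqeqeeqeq

Replace each of the 13 characters of eeqeeqeqeeqeq in place — eeq eeq eq eeq eeq eq eeq eq eeq eeq eq eeq eq — and concatenate.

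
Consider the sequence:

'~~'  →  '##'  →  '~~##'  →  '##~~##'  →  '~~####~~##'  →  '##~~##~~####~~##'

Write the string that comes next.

This is a Fibonacci-style word recurrence s(k) = s(k−2)·s(k−1): e.g. ~~·## = ~~##.
So term 7 is ~~####~~##·##~~##~~####~~##.

~~####~~####~~##~~####~~##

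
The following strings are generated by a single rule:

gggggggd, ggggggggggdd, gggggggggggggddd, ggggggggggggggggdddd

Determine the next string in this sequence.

Term n consists of 3n+1 g's, followed by n-1 d's, where the shown terms are n = 2, 3, 4, 5.
At n = 6 the blocks have lengths 19, 5.

gggggggggggggggggggddddd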